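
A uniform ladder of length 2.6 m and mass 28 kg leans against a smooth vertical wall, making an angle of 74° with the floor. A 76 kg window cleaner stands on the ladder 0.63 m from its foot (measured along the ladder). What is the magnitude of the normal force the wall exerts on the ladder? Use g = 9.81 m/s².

N_wall ≈ 91.2 N

About the foot of the ladder:
Ladder weight 28×9.81 = 274.7 N acts at 1.3 m along the ladder; its horizontal arm is 1.3·cos74° = 0.3583 m → τ = 98.43 N·m clockwise.
Window cleaner: 76×9.81 = 745.6 N at 0.63 m → arm 0.1737 m → τ = 129.5 N·m clockwise.
Wall normal N acts horizontally at the top; its moment arm is the height L sinθ = 2.6·sin74° = 2.499 m, counterclockwise.
Setting net torque to zero: N × 2.499 = 227.9 → N = 91.2 N.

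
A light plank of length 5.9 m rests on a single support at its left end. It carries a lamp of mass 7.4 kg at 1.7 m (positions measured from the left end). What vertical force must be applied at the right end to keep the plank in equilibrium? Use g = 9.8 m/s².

F ≈ 20.9 N

About the left end:
Lamp: 7.4 × 9.8 = 72.52 N down at 1.7 m → arm 1.7 m, τ = 72.52 × 1.7 = 123.3 N·m clockwise.
Net moment of the loads = 123.3 N·m clockwise.
The upward force F acts at the right end, arm 5.9 m, giving F × 5.9 counterclockwise.
Balancing moments: F × 5.9 = 123.3, giving F = 123.3 / 5.9 = 20.9 N.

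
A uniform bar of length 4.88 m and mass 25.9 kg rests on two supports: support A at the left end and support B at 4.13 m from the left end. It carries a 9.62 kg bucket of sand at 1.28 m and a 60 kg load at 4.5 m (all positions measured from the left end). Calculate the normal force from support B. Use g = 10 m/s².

R_B ≈ 837 N

About support A:
Beam weight: 25.9 × 10 = 259 N down at 2.44 m → arm 2.44 m, τ = 259 × 2.44 = 632 N·m clockwise.
Bucket of sand: 9.62 × 10 = 96.2 N down at 1.28 m → arm 1.28 m, τ = 96.2 × 1.28 = 123.1 N·m clockwise.
Load: 60 × 10 = 600 N down at 4.5 m → arm 4.5 m, τ = 600 × 4.5 = 2700 N·m clockwise.
Net load moment about support A = 3455 N·m clockwise.
Reaction R at support B is upward at 4.13 m, arm 4.13 m → moment R × 4.13 counterclockwise.
For rotational equilibrium, R × 4.13 = 3455, so R = 837 N.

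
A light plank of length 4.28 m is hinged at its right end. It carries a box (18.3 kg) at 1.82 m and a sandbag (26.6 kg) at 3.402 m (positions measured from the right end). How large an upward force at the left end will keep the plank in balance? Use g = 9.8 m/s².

F ≈ 283 N

About the right end:
Box: 18.3 × 9.8 = 179.3 N down at 1.82 m → arm 1.82 m, τ = 179.3 × 1.82 = 326.3 N·m counterclockwise.
Sandbag: 26.6 × 9.8 = 260.7 N down at 3.402 m → arm 3.402 m, τ = 260.7 × 3.402 = 886.9 N·m counterclockwise.
Net moment of the loads = 1213 N·m counterclockwise.
The upward force F acts at the left end, arm 4.28 m, giving F × 4.28 clockwise.
Στ = 0 ⇒ F × 4.28 = 1213 ⇒ F = 1213 / 4.28 = 283 N.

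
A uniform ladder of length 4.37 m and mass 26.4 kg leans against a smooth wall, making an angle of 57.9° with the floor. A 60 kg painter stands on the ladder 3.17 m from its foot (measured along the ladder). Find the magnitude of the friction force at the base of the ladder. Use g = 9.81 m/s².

f ≈ 349 N

Take moments about the foot of the ladder.
Ladder weight 26.4×9.81 = 259 N acts at 2.185 m along the ladder; its horizontal arm is 2.185·cos57.9° = 1.161 m → τ = 300.7 N·m clockwise.
Painter: 60×9.81 = 588.6 N at 3.17 m → arm 1.685 m → τ = 991.8 N·m clockwise.
Wall normal N acts horizontally at the top; its moment arm is the height L sinθ = 4.37·sin57.9° = 3.702 m, counterclockwise.
Setting net torque to zero: N × 3.702 = 1292 → N = 349 N.
ΣFx = 0: friction at the foot balances the wall's push, so f = N_wall = 349 N.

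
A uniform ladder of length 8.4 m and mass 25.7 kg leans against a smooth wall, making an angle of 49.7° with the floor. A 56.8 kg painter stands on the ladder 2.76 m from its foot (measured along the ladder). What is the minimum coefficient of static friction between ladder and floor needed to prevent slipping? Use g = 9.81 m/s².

μ_min ≈ 0.324

Sum moments about the foot of the ladder (the floor normal and friction both act there and drop out).
Ladder weight 25.7×9.81 = 252.1 N acts at 4.2 m along the ladder; its horizontal arm is 4.2·cos49.7° = 2.717 m → τ = 685 N·m clockwise.
Painter: 56.8×9.81 = 557.2 N at 2.76 m → arm 1.785 m → τ = 994.6 N·m clockwise.
Wall normal N acts horizontally at the top; its moment arm is the height L sinθ = 8.4·sin49.7° = 6.406 m, counterclockwise.
For rotational equilibrium, N × 6.406 = 1680, so N = 262.3 N.
ΣFx = 0 ⇒ f = N_wall = 262.3 N. ΣFy = 0 ⇒ N_floor = 809.3 N.
μ_min = f / N_floor = 262.3 / 809.3 = 0.324.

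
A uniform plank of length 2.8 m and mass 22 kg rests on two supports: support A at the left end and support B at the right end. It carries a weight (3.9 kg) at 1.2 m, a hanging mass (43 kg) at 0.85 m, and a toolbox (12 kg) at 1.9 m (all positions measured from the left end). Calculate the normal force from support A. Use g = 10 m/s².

R_A ≈ 470 N

Taking torques about support B:
Beam weight: 22 × 10 = 220 N down at 1.4 m → arm 1.4 m, τ = 220 × 1.4 = 308 N·m counterclockwise.
Weight: 3.9 × 10 = 39 N down at 1.2 m → arm 1.6 m, τ = 39 × 1.6 = 62.4 N·m counterclockwise.
Hanging mass: 43 × 10 = 430 N down at 0.85 m → arm 1.95 m, τ = 430 × 1.95 = 838.5 N·m counterclockwise.
Toolbox: 12 × 10 = 120 N down at 1.9 m → arm 0.9 m, τ = 120 × 0.9 = 108 N·m counterclockwise.
Net load moment about support B = 1317 N·m counterclockwise.
Reaction R at support A is upward at 0 m, arm 2.8 m → moment R × 2.8 clockwise.
Στ = 0 ⇒ R × 2.8 = 1317 ⇒ R = 470 N.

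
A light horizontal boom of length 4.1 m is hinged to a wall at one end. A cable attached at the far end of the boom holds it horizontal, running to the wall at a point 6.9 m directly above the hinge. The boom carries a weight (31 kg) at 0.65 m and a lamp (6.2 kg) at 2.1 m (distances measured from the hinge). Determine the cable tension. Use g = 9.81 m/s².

T ≈ 92.3 N

Taking torques about the hinge:
Weight: 31 × 9.81 = 304.1 N down at 0.65 m → arm 0.65 m, τ = 304.1 × 0.65 = 197.7 N·m clockwise.
Lamp: 6.2 × 9.81 = 60.82 N down at 2.1 m → arm 2.1 m, τ = 60.82 × 2.1 = 127.7 N·m clockwise.
Total clockwise load moment = 325.4 N·m.
The cable tension T acts at 4.1 m; only its component perpendicular to the boom, T sinθ, produces torque. sinθ = h/√(h²+d²) = 6.9/√(6.9²+4.1²) = 0.8597.
Balancing moments: T × 4.1 × 0.8597 = 325.4, giving T = 325.4 / 3.525 = 92.3 N.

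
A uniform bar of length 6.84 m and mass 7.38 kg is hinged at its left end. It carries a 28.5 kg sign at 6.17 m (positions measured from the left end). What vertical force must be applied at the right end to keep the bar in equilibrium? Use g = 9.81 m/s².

About the left end:
Beam weight: 7.38 × 9.81 = 72.4 N down at 3.42 m → arm 3.42 m, τ = 72.4 × 3.42 = 247.6 N·m clockwise.
Sign: 28.5 × 9.81 = 279.6 N down at 6.17 m → arm 6.17 m, τ = 279.6 × 6.17 = 1725 N·m clockwise.
Net moment of the loads = 1973 N·m clockwise.
The upward force F acts at the right end, arm 6.84 m, giving F × 6.84 counterclockwise.
Balancing moments: F × 6.84 = 1973, giving F = 1973 / 6.84 = 288 N.

F ≈ 288 N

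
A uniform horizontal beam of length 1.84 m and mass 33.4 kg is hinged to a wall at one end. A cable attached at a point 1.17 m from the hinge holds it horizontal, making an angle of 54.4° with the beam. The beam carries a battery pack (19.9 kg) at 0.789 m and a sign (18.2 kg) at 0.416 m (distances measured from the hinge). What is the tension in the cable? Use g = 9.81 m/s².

T ≈ 557 N

Choose the hinge as the axis so the unknown hinge reaction has zero arm there.
Beam weight: 33.4 × 9.81 = 327.7 N down at 0.92 m → arm 0.92 m, τ = 327.7 × 0.92 = 301.5 N·m clockwise.
Battery pack: 19.9 × 9.81 = 195.2 N down at 0.789 m → arm 0.789 m, τ = 195.2 × 0.789 = 154 N·m clockwise.
Sign: 18.2 × 9.81 = 178.5 N down at 0.416 m → arm 0.416 m, τ = 178.5 × 0.416 = 74.26 N·m clockwise.
Total clockwise load moment = 529.8 N·m.
The cable tension T acts at 1.17 m; only its component perpendicular to the beam, T sinθ, produces torque. sin 54.4° = 0.8131.
Setting net torque to zero: T × 1.17 × 0.8131 = 529.8 → T = 529.8 / 0.9513 = 557 N.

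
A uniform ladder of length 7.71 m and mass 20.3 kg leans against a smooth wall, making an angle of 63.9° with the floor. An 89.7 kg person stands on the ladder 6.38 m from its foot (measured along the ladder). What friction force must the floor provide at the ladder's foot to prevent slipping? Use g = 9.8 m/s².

Sum moments about the foot of the ladder (the floor normal and friction both act there and drop out).
Ladder weight 20.3×9.8 = 198.9 N acts at 3.855 m along the ladder; its horizontal arm is 3.855·cos63.9° = 1.696 m → τ = 337.3 N·m clockwise.
Person: 89.7×9.8 = 879.1 N at 6.38 m → arm 2.807 m → τ = 2468 N·m clockwise.
Wall normal N acts horizontally at the top; its moment arm is the height L sinθ = 7.71·sin63.9° = 6.924 m, counterclockwise.
For rotational equilibrium, N × 6.924 = 2805, so N = 405 N.
ΣFx = 0: friction at the foot balances the wall's push, so f = N_wall = 405 N.

f ≈ 405 N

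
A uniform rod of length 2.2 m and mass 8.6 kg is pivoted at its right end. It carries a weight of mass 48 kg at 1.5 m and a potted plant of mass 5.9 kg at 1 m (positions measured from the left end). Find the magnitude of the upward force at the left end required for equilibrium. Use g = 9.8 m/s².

About the right end:
Beam weight: 8.6 × 9.8 = 84.28 N down at 1.1 m → arm 1.1 m, τ = 84.28 × 1.1 = 92.71 N·m counterclockwise.
Weight: 48 × 9.8 = 470.4 N down at 1.5 m → arm 0.7 m, τ = 470.4 × 0.7 = 329.3 N·m counterclockwise.
Potted plant: 5.9 × 9.8 = 57.82 N down at 1 m → arm 1.2 m, τ = 57.82 × 1.2 = 69.38 N·m counterclockwise.
Net moment of the loads = 491.4 N·m counterclockwise.
The upward force F acts at the left end, arm 2.2 m, giving F × 2.2 clockwise.
For rotational equilibrium, F × 2.2 = 491.4, so F = 491.4 / 2.2 = 223 N.

F ≈ 223 N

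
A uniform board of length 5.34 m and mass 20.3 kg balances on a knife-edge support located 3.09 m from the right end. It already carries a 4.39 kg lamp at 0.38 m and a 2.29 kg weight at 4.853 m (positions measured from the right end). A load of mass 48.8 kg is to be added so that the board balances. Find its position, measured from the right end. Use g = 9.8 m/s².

Sum moments about the knife-edge support (at 3.09 m from the right end) (the support reaction has zero arm there).
Beam weight: 20.3 × 9.8 = 198.9 N down at 2.67 m → arm 0.42 m, τ = 198.9 × 0.42 = 83.54 N·m clockwise.
Lamp: 4.39 × 9.8 = 43.02 N down at 0.38 m → arm 2.71 m, τ = 43.02 × 2.71 = 116.6 N·m clockwise.
Weight: 2.29 × 9.8 = 22.44 N down at 4.853 m → arm 1.763 m, τ = 22.44 × 1.763 = 39.56 N·m counterclockwise.
Net moment of existing loads = 160.6 N·m clockwise.
The load weighs 48.8 × 9.8 = 478.2 N and must supply an equal counterclockwise moment, so its lever arm about the knife-edge support is 160.6 / 478.2 = 0.336 m.
That puts it at 3.09 + 0.336 = 3.43 m from the right end.

x ≈ 3.43 m from the right end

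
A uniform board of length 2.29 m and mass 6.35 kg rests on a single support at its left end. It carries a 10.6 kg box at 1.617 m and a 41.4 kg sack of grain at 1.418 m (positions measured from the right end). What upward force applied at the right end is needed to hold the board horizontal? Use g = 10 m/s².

F ≈ 221 N

Take moments about the left end.
Beam weight: 6.35 × 10 = 63.5 N down at 1.145 m → arm 1.145 m, τ = 63.5 × 1.145 = 72.71 N·m clockwise.
Box: 10.6 × 10 = 106 N down at 1.617 m → arm 0.673 m, τ = 106 × 0.673 = 71.34 N·m clockwise.
Sack of grain: 41.4 × 10 = 414 N down at 1.418 m → arm 0.872 m, τ = 414 × 0.872 = 361 N·m clockwise.
Net moment of the loads = 505.1 N·m clockwise.
The upward force F acts at the right end, arm 2.29 m, giving F × 2.29 counterclockwise.
Setting net torque to zero: F × 2.29 = 505.1 → F = 505.1 / 2.29 = 221 N.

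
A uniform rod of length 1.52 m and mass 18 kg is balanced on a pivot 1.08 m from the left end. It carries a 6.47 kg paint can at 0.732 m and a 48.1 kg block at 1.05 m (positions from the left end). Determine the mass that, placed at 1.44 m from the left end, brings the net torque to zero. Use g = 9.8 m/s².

Choose the pivot (at 1.08 m from the left end) as the axis so the support reaction has zero arm there.
Beam weight: 18 × 9.8 = 176.4 N down at 0.76 m → arm 0.32 m, τ = 176.4 × 0.32 = 56.45 N·m counterclockwise.
Paint can: 6.47 × 9.8 = 63.41 N down at 0.732 m → arm 0.348 m, τ = 63.41 × 0.348 = 22.07 N·m counterclockwise.
Block: 48.1 × 9.8 = 471.4 N down at 1.05 m → arm 0.03 m, τ = 471.4 × 0.03 = 14.14 N·m counterclockwise.
Net moment of known loads = 92.66 N·m counterclockwise.
An unknown mass m at 1.44 m has arm 0.36 m; its moment is m·g·0.36 clockwise.
Balancing moments: m × 9.8 × 0.36 = 92.66, giving m = 92.66 / (9.8 × 0.36) = 26.3 kg.

m ≈ 26.3 kg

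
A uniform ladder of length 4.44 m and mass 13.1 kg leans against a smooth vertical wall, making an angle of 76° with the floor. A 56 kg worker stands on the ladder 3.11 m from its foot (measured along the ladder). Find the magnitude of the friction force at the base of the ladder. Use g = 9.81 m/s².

f ≈ 112 N

About the foot of the ladder:
Ladder weight 13.1×9.81 = 128.5 N acts at 2.22 m along the ladder; its horizontal arm is 2.22·cos76° = 0.5371 m → τ = 69.02 N·m clockwise.
Worker: 56×9.81 = 549.4 N at 3.11 m → arm 0.7524 m → τ = 413.4 N·m clockwise.
Wall normal N acts horizontally at the top; its moment arm is the height L sinθ = 4.44·sin76° = 4.308 m, counterclockwise.
For rotational equilibrium, N × 4.308 = 482.4, so N = 112 N.
ΣFx = 0: friction at the foot balances the wall's push, so f = N_wall = 112 N.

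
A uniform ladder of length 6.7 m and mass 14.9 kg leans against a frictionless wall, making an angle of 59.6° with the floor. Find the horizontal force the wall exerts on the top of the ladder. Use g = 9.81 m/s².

Taking torques about the foot of the ladder:
Ladder weight 14.9×9.81 = 146.2 N acts at 3.35 m along the ladder; its horizontal arm is 3.35·cos59.6° = 1.695 m → τ = 247.8 N·m clockwise.
Wall normal N acts horizontally at the top; its moment arm is the height L sinθ = 6.7·sin59.6° = 5.779 m, counterclockwise.
Setting net torque to zero: N × 5.779 = 247.8 → N = 42.9 N.

N_wall ≈ 42.9 N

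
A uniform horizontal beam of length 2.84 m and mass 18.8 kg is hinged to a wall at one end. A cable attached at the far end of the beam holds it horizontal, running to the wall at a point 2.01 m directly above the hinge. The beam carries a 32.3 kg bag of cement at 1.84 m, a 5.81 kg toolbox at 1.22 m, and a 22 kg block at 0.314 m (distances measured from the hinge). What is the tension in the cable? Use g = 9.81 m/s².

Taking torques about the hinge:
Beam weight: 18.8 × 9.81 = 184.4 N down at 1.42 m → arm 1.42 m, τ = 184.4 × 1.42 = 261.8 N·m clockwise.
Bag of cement: 32.3 × 9.81 = 316.9 N down at 1.84 m → arm 1.84 m, τ = 316.9 × 1.84 = 583.1 N·m clockwise.
Toolbox: 5.81 × 9.81 = 57 N down at 1.22 m → arm 1.22 m, τ = 57 × 1.22 = 69.54 N·m clockwise.
Block: 22 × 9.81 = 215.8 N down at 0.314 m → arm 0.314 m, τ = 215.8 × 0.314 = 67.76 N·m clockwise.
Total clockwise load moment = 982.2 N·m.
The cable tension T acts at 2.84 m; only its component perpendicular to the beam, T sinθ, produces torque. sinθ = h/√(h²+d²) = 2.01/√(2.01²+2.84²) = 0.5777.
Setting net torque to zero: T × 2.84 × 0.5777 = 982.2 → T = 982.2 / 1.641 = 599 N.

T ≈ 599 N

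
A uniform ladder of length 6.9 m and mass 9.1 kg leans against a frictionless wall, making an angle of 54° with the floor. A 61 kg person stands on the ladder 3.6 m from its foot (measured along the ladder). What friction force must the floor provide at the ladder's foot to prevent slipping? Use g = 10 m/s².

Sum moments about the foot of the ladder (the floor normal and friction both act there and drop out).
Ladder weight 9.1×10 = 91 N acts at 3.45 m along the ladder; its horizontal arm is 3.45·cos54° = 2.028 m → τ = 184.5 N·m clockwise.
Person: 61×10 = 610 N at 3.6 m → arm 2.116 m → τ = 1291 N·m clockwise.
Wall normal N acts horizontally at the top; its moment arm is the height L sinθ = 6.9·sin54° = 5.582 m, counterclockwise.
Setting net torque to zero: N × 5.582 = 1476 → N = 264 N.
ΣFx = 0: friction at the foot balances the wall's push, so f = N_wall = 264 N.

f ≈ 264 N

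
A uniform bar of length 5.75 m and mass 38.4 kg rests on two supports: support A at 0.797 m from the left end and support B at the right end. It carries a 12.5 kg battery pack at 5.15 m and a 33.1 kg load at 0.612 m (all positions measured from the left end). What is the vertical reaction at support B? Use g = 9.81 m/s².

R_B ≈ 254 N

Sum moments about support A (its reaction then has zero moment arm).
Beam weight: 38.4 × 9.81 = 376.7 N down at 2.875 m → arm 2.078 m, τ = 376.7 × 2.078 = 782.8 N·m clockwise.
Battery pack: 12.5 × 9.81 = 122.6 N down at 5.15 m → arm 4.353 m, τ = 122.6 × 4.353 = 533.7 N·m clockwise.
Load: 33.1 × 9.81 = 324.7 N down at 0.612 m → arm 0.185 m, τ = 324.7 × 0.185 = 60.07 N·m counterclockwise.
Net load moment about support A = 1256 N·m clockwise.
Reaction R at support B is upward at 5.75 m, arm 4.953 m → moment R × 4.953 counterclockwise.
For rotational equilibrium, R × 4.953 = 1256, so R = 254 N.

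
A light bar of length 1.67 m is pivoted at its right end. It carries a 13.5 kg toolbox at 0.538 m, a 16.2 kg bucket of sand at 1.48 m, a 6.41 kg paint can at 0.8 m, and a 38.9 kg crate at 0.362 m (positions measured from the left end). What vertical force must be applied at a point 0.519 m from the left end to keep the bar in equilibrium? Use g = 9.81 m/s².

F ≈ 638 N

Sum moments about the right end (the unknown pivot reaction has zero arm there).
Toolbox: 13.5 × 9.81 = 132.4 N down at 0.538 m → arm 1.132 m, τ = 132.4 × 1.132 = 149.9 N·m counterclockwise.
Bucket of sand: 16.2 × 9.81 = 158.9 N down at 1.48 m → arm 0.19 m, τ = 158.9 × 0.19 = 30.19 N·m counterclockwise.
Paint can: 6.41 × 9.81 = 62.88 N down at 0.8 m → arm 0.87 m, τ = 62.88 × 0.87 = 54.71 N·m counterclockwise.
Crate: 38.9 × 9.81 = 381.6 N down at 0.362 m → arm 1.308 m, τ = 381.6 × 1.308 = 499.1 N·m counterclockwise.
Net moment of the loads = 733.9 N·m counterclockwise.
The upward force F acts at a point 0.519 m from the left end, arm 1.151 m, giving F × 1.151 clockwise.
For rotational equilibrium, F × 1.151 = 733.9, so F = 733.9 / 1.151 = 638 N.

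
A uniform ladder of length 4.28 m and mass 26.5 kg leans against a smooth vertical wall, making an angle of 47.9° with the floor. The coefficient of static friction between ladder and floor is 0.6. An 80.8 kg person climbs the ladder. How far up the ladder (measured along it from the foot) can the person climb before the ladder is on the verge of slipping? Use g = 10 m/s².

d ≈ 3.07 m

Taking torques about the foot of the ladder:
Ladder weight 26.5×10 = 265 N acts at 2.14 m along the ladder; its horizontal arm is 2.14·cos47.9° = 1.435 m → τ = 380.3 N·m clockwise.
Person weight 80.8×10 = 808 N at distance d → arm d·cos47.9° → τ = 808·d·0.6704 clockwise.
Wall normal N at the top has arm L sinθ = 3.176 m counterclockwise, so Στ = 0 gives N·3.176 = 380.3 + 541.7·d.
ΣFy = 0 ⇒ N_floor = 1073 N, so the maximum friction is μ_s·N_floor = 0.6×1073 = 643.8 N. ΣFx = 0 ⇒ N_wall = f, so at the slipping point N = 643.8 N.
Substituting: 643.8×3.176 = 380.3 + 541.7·d ⇒ d = (2045 − 380.3) / 541.7 = 3.07 m.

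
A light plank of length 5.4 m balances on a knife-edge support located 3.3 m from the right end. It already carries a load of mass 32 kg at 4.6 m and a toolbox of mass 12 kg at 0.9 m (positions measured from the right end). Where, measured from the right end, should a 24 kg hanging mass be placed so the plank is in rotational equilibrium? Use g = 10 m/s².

x ≈ 2.77 m from the right end

Take moments about the knife-edge support (at 3.3 m from the right end).
Load: 32 × 10 = 320 N down at 4.6 m → arm 1.3 m, τ = 320 × 1.3 = 416 N·m counterclockwise.
Toolbox: 12 × 10 = 120 N down at 0.9 m → arm 2.4 m, τ = 120 × 2.4 = 288 N·m clockwise.
Net moment of existing loads = 128 N·m counterclockwise.
The hanging mass weighs 24 × 10 = 240 N and must supply an equal clockwise moment, so its lever arm about the knife-edge support is 128 / 240 = 0.533 m.
That puts it at 3.3 − 0.533 = 2.77 m from the right end.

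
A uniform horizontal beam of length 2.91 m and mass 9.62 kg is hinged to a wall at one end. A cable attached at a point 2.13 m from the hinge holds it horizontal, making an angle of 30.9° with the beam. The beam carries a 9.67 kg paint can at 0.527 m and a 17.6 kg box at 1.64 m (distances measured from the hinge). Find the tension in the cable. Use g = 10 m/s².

Taking torques about the hinge:
Beam weight: 9.62 × 10 = 96.2 N down at 1.455 m → arm 1.455 m, τ = 96.2 × 1.455 = 140 N·m clockwise.
Paint can: 9.67 × 10 = 96.7 N down at 0.527 m → arm 0.527 m, τ = 96.7 × 0.527 = 50.96 N·m clockwise.
Box: 17.6 × 10 = 176 N down at 1.64 m → arm 1.64 m, τ = 176 × 1.64 = 288.6 N·m clockwise.
Total clockwise load moment = 479.6 N·m.
The cable tension T acts at 2.13 m; only its component perpendicular to the beam, T sinθ, produces torque. sin 30.9° = 0.5135.
For rotational equilibrium, T × 2.13 × 0.5135 = 479.6, so T = 479.6 / 1.094 = 438 N.

T ≈ 438 N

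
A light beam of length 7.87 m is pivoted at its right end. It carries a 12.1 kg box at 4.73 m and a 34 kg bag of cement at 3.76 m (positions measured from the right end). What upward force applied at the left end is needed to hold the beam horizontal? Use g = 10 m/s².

F ≈ 235 N

Sum moments about the right end (the unknown pivot reaction has zero arm there).
Box: 12.1 × 10 = 121 N down at 4.73 m → arm 4.73 m, τ = 121 × 4.73 = 572.3 N·m counterclockwise.
Bag of cement: 34 × 10 = 340 N down at 3.76 m → arm 3.76 m, τ = 340 × 3.76 = 1278 N·m counterclockwise.
Net moment of the loads = 1850 N·m counterclockwise.
The upward force F acts at the left end, arm 7.87 m, giving F × 7.87 clockwise.
Στ = 0 ⇒ F × 7.87 = 1850 ⇒ F = 1850 / 7.87 = 235 N.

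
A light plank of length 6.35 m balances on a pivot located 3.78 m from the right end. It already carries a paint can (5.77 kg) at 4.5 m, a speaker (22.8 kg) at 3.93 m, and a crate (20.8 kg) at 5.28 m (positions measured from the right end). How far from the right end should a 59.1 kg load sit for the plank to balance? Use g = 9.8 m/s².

Choose the pivot (at 3.78 m from the right end) as the axis so the support reaction has zero arm there.
Paint can: 5.77 × 9.8 = 56.55 N down at 4.5 m → arm 0.72 m, τ = 56.55 × 0.72 = 40.72 N·m counterclockwise.
Speaker: 22.8 × 9.8 = 223.4 N down at 3.93 m → arm 0.15 m, τ = 223.4 × 0.15 = 33.51 N·m counterclockwise.
Crate: 20.8 × 9.8 = 203.8 N down at 5.28 m → arm 1.5 m, τ = 203.8 × 1.5 = 305.7 N·m counterclockwise.
Net moment of existing loads = 379.9 N·m counterclockwise.
The load weighs 59.1 × 9.8 = 579.2 N and must supply an equal clockwise moment, so its lever arm about the pivot is 379.9 / 579.2 = 0.656 m.
That puts it at 3.78 − 0.656 = 3.12 m from the right end.

x ≈ 3.12 m from the right end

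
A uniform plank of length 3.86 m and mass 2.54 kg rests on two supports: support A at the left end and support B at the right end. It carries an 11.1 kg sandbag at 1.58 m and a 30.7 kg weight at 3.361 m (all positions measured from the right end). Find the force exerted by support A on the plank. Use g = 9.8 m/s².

Sum moments about support B (its reaction then has zero moment arm).
Beam weight: 2.54 × 9.8 = 24.89 N down at 1.93 m → arm 1.93 m, τ = 24.89 × 1.93 = 48.04 N·m counterclockwise.
Sandbag: 11.1 × 9.8 = 108.8 N down at 1.58 m → arm 1.58 m, τ = 108.8 × 1.58 = 171.9 N·m counterclockwise.
Weight: 30.7 × 9.8 = 300.9 N down at 3.361 m → arm 3.361 m, τ = 300.9 × 3.361 = 1011 N·m counterclockwise.
Net load moment about support B = 1231 N·m counterclockwise.
Reaction R at support A is upward at 3.86 m, arm 3.86 m → moment R × 3.86 clockwise.
Στ = 0 ⇒ R × 3.86 = 1231 ⇒ R = 319 N.

R_A ≈ 319 N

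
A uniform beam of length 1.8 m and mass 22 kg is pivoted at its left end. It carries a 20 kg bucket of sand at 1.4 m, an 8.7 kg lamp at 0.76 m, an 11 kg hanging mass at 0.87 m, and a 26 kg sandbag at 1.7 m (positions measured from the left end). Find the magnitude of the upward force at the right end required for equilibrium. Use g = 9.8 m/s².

About the left end:
Beam weight: 22 × 9.8 = 215.6 N down at 0.9 m → arm 0.9 m, τ = 215.6 × 0.9 = 194 N·m clockwise.
Bucket of sand: 20 × 9.8 = 196 N down at 1.4 m → arm 1.4 m, τ = 196 × 1.4 = 274.4 N·m clockwise.
Lamp: 8.7 × 9.8 = 85.26 N down at 0.76 m → arm 0.76 m, τ = 85.26 × 0.76 = 64.8 N·m clockwise.
Hanging mass: 11 × 9.8 = 107.8 N down at 0.87 m → arm 0.87 m, τ = 107.8 × 0.87 = 93.79 N·m clockwise.
Sandbag: 26 × 9.8 = 254.8 N down at 1.7 m → arm 1.7 m, τ = 254.8 × 1.7 = 433.2 N·m clockwise.
Net moment of the loads = 1060 N·m clockwise.
The upward force F acts at the right end, arm 1.8 m, giving F × 1.8 counterclockwise.
Στ = 0 ⇒ F × 1.8 = 1060 ⇒ F = 1060 / 1.8 = 589 N.

F ≈ 589 N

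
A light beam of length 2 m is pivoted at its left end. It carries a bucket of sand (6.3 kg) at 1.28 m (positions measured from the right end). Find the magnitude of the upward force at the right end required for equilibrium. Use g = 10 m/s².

Taking torques about the left end:
Bucket of sand: 6.3 × 10 = 63 N down at 1.28 m → arm 0.72 m, τ = 63 × 0.72 = 45.36 N·m clockwise.
Net moment of the loads = 45.36 N·m clockwise.
The upward force F acts at the right end, arm 2 m, giving F × 2 counterclockwise.
Balancing moments: F × 2 = 45.36, giving F = 45.36 / 2 = 22.7 N.

F ≈ 22.7 N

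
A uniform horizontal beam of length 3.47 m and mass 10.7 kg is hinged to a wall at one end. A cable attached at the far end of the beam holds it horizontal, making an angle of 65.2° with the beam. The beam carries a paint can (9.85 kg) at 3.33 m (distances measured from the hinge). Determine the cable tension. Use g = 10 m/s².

T ≈ 163 N

About the hinge:
Beam weight: 10.7 × 10 = 107 N down at 1.735 m → arm 1.735 m, τ = 107 × 1.735 = 185.6 N·m clockwise.
Paint can: 9.85 × 10 = 98.5 N down at 3.33 m → arm 3.33 m, τ = 98.5 × 3.33 = 328 N·m clockwise.
Total clockwise load moment = 513.6 N·m.
The cable tension T acts at 3.47 m; only its component perpendicular to the beam, T sinθ, produces torque. sin 65.2° = 0.9078.
For rotational equilibrium, T × 3.47 × 0.9078 = 513.6, so T = 513.6 / 3.15 = 163 N.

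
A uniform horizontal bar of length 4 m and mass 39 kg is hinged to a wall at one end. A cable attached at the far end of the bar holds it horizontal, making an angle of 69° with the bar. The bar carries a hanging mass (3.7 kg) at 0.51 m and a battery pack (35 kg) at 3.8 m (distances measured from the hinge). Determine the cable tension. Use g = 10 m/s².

Taking torques about the hinge:
Beam weight: 39 × 10 = 390 N down at 2 m → arm 2 m, τ = 390 × 2 = 780 N·m clockwise.
Hanging mass: 3.7 × 10 = 37 N down at 0.51 m → arm 0.51 m, τ = 37 × 0.51 = 18.87 N·m clockwise.
Battery pack: 35 × 10 = 350 N down at 3.8 m → arm 3.8 m, τ = 350 × 3.8 = 1330 N·m clockwise.
Total clockwise load moment = 2129 N·m.
The cable tension T acts at 4 m; only its component perpendicular to the bar, T sinθ, produces torque. sin 69° = 0.9336.
For rotational equilibrium, T × 4 × 0.9336 = 2129, so T = 2129 / 3.734 = 570 N.

T ≈ 570 N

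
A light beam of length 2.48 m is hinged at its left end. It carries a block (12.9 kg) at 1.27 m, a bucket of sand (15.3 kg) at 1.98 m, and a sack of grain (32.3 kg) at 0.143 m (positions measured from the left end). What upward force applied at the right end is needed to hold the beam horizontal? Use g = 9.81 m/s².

Take moments about the left end.
Block: 12.9 × 9.81 = 126.5 N down at 1.27 m → arm 1.27 m, τ = 126.5 × 1.27 = 160.7 N·m clockwise.
Bucket of sand: 15.3 × 9.81 = 150.1 N down at 1.98 m → arm 1.98 m, τ = 150.1 × 1.98 = 297.2 N·m clockwise.
Sack of grain: 32.3 × 9.81 = 316.9 N down at 0.143 m → arm 0.143 m, τ = 316.9 × 0.143 = 45.32 N·m clockwise.
Net moment of the loads = 503.2 N·m clockwise.
The upward force F acts at the right end, arm 2.48 m, giving F × 2.48 counterclockwise.
Setting net torque to zero: F × 2.48 = 503.2 → F = 503.2 / 2.48 = 203 N.

F ≈ 203 N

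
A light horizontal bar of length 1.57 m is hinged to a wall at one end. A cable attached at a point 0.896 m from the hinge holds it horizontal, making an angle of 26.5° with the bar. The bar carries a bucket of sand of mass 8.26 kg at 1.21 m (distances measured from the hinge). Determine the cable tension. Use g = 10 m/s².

Choose the hinge as the axis so the unknown hinge reaction has zero arm there.
Bucket of sand: 8.26 × 10 = 82.6 N down at 1.21 m → arm 1.21 m, τ = 82.6 × 1.21 = 99.95 N·m clockwise.
Total clockwise load moment = 99.95 N·m.
The cable tension T acts at 0.896 m; only its component perpendicular to the bar, T sinθ, produces torque. sin 26.5° = 0.4462.
For rotational equilibrium, T × 0.896 × 0.4462 = 99.95, so T = 99.95 / 0.3998 = 250 N.

T ≈ 250 N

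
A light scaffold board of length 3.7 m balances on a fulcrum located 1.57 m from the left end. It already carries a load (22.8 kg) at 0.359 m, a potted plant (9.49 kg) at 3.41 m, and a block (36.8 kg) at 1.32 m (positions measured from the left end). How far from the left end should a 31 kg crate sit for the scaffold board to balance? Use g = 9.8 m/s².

Choose the fulcrum (at 1.57 m from the left end) as the axis so the support reaction has zero arm there.
Load: 22.8 × 9.8 = 223.4 N down at 0.359 m → arm 1.211 m, τ = 223.4 × 1.211 = 270.5 N·m counterclockwise.
Potted plant: 9.49 × 9.8 = 93 N down at 3.41 m → arm 1.84 m, τ = 93 × 1.84 = 171.1 N·m clockwise.
Block: 36.8 × 9.8 = 360.6 N down at 1.32 m → arm 0.25 m, τ = 360.6 × 0.25 = 90.15 N·m counterclockwise.
Net moment of existing loads = 189.6 N·m counterclockwise.
The crate weighs 31 × 9.8 = 303.8 N and must supply an equal clockwise moment, so its lever arm about the fulcrum is 189.6 / 303.8 = 0.624 m.
That puts it at 1.57 + 0.624 = 2.19 m from the left end.

x ≈ 2.19 m from the left end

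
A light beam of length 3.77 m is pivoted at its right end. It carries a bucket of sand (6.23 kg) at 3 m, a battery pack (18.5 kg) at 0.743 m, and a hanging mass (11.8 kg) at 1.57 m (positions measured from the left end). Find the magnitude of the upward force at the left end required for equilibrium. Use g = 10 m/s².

F ≈ 230 N

Sum moments about the right end (the unknown pivot reaction has zero arm there).
Bucket of sand: 6.23 × 10 = 62.3 N down at 3 m → arm 0.77 m, τ = 62.3 × 0.77 = 47.97 N·m counterclockwise.
Battery pack: 18.5 × 10 = 185 N down at 0.743 m → arm 3.027 m, τ = 185 × 3.027 = 560 N·m counterclockwise.
Hanging mass: 11.8 × 10 = 118 N down at 1.57 m → arm 2.2 m, τ = 118 × 2.2 = 259.6 N·m counterclockwise.
Net moment of the loads = 867.6 N·m counterclockwise.
The upward force F acts at the left end, arm 3.77 m, giving F × 3.77 clockwise.
Στ = 0 ⇒ F × 3.77 = 867.6 ⇒ F = 867.6 / 3.77 = 230 N.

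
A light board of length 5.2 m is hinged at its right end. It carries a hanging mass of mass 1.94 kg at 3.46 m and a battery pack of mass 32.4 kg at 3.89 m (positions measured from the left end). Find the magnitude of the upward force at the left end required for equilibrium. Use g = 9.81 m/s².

Choose the right end as the axis so the unknown pivot reaction has zero arm there.
Hanging mass: 1.94 × 9.81 = 19.03 N down at 3.46 m → arm 1.74 m, τ = 19.03 × 1.74 = 33.11 N·m counterclockwise.
Battery pack: 32.4 × 9.81 = 317.8 N down at 3.89 m → arm 1.31 m, τ = 317.8 × 1.31 = 416.3 N·m counterclockwise.
Net moment of the loads = 449.4 N·m counterclockwise.
The upward force F acts at the left end, arm 5.2 m, giving F × 5.2 clockwise.
For rotational equilibrium, F × 5.2 = 449.4, so F = 449.4 / 5.2 = 86.4 N.

F ≈ 86.4 N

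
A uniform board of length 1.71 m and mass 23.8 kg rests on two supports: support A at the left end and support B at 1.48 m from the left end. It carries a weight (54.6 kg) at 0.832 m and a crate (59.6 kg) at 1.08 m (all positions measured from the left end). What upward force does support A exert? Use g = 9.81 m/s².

Take moments about support B.
Beam weight: 23.8 × 9.81 = 233.5 N down at 0.855 m → arm 0.625 m, τ = 233.5 × 0.625 = 145.9 N·m counterclockwise.
Weight: 54.6 × 9.81 = 535.6 N down at 0.832 m → arm 0.648 m, τ = 535.6 × 0.648 = 347.1 N·m counterclockwise.
Crate: 59.6 × 9.81 = 584.7 N down at 1.08 m → arm 0.4 m, τ = 584.7 × 0.4 = 233.9 N·m counterclockwise.
Net load moment about support B = 726.9 N·m counterclockwise.
Reaction R at support A is upward at 0 m, arm 1.48 m → moment R × 1.48 clockwise.
Στ = 0 ⇒ R × 1.48 = 726.9 ⇒ R = 491 N.

R_A ≈ 491 N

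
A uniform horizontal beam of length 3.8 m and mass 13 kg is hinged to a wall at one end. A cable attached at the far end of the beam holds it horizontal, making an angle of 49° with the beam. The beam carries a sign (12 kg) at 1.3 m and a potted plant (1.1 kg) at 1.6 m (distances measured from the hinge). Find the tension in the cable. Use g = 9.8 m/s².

T ≈ 144 N

Taking torques about the hinge:
Beam weight: 13 × 9.8 = 127.4 N down at 1.9 m → arm 1.9 m, τ = 127.4 × 1.9 = 242.1 N·m clockwise.
Sign: 12 × 9.8 = 117.6 N down at 1.3 m → arm 1.3 m, τ = 117.6 × 1.3 = 152.9 N·m clockwise.
Potted plant: 1.1 × 9.8 = 10.78 N down at 1.6 m → arm 1.6 m, τ = 10.78 × 1.6 = 17.25 N·m clockwise.
Total clockwise load moment = 412.2 N·m.
The cable tension T acts at 3.8 m; only its component perpendicular to the beam, T sinθ, produces torque. sin 49° = 0.7547.
Balancing moments: T × 3.8 × 0.7547 = 412.2, giving T = 412.2 / 2.868 = 144 N.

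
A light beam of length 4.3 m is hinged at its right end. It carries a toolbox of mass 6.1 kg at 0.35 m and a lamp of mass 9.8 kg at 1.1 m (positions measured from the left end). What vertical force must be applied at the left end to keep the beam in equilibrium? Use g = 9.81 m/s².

F ≈ 127 N

About the right end:
Toolbox: 6.1 × 9.81 = 59.84 N down at 0.35 m → arm 3.95 m, τ = 59.84 × 3.95 = 236.4 N·m counterclockwise.
Lamp: 9.8 × 9.81 = 96.14 N down at 1.1 m → arm 3.2 m, τ = 96.14 × 3.2 = 307.6 N·m counterclockwise.
Net moment of the loads = 544 N·m counterclockwise.
The upward force F acts at the left end, arm 4.3 m, giving F × 4.3 clockwise.
Setting net torque to zero: F × 4.3 = 544 → F = 544 / 4.3 = 127 N.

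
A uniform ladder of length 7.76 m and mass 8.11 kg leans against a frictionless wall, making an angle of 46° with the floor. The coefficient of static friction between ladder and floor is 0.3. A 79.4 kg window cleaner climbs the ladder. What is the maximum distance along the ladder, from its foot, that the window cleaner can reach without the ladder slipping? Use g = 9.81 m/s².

d ≈ 2.26 m

Choose the foot of the ladder as the axis so the floor normal and friction both act there and drop out.
Ladder weight 8.11×9.81 = 79.56 N acts at 3.88 m along the ladder; its horizontal arm is 3.88·cos46° = 2.695 m → τ = 214.4 N·m clockwise.
Window cleaner weight 79.4×9.81 = 778.9 N at distance d → arm d·cos46° → τ = 778.9·d·0.6947 clockwise.
Wall normal N at the top has arm L sinθ = 5.582 m counterclockwise, so Στ = 0 gives N·5.582 = 214.4 + 541.1·d.
ΣFy = 0 ⇒ N_floor = 858.5 N, so the maximum friction is μ_s·N_floor = 0.3×858.5 = 257.6 N. ΣFx = 0 ⇒ N_wall = f, so at the slipping point N = 257.6 N.
Substituting: 257.6×5.582 = 214.4 + 541.1·d ⇒ d = (1438 − 214.4) / 541.1 = 2.26 m.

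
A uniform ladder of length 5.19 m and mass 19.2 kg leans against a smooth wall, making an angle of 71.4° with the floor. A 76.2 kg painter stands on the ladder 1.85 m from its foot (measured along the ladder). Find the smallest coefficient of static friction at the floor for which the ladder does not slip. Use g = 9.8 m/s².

μ_min ≈ 0.13

Taking torques about the foot of the ladder:
Ladder weight 19.2×9.8 = 188.2 N acts at 2.595 m along the ladder; its horizontal arm is 2.595·cos71.4° = 0.8277 m → τ = 155.8 N·m clockwise.
Painter: 76.2×9.8 = 746.8 N at 1.85 m → arm 0.5901 m → τ = 440.7 N·m clockwise.
Wall normal N acts horizontally at the top; its moment arm is the height L sinθ = 5.19·sin71.4° = 4.919 m, counterclockwise.
Balancing moments: N × 4.919 = 596.5, giving N = 121.3 N.
ΣFx = 0 ⇒ f = N_wall = 121.3 N. ΣFy = 0 ⇒ N_floor = 935 N.
μ_min = f / N_floor = 121.3 / 935 = 0.13.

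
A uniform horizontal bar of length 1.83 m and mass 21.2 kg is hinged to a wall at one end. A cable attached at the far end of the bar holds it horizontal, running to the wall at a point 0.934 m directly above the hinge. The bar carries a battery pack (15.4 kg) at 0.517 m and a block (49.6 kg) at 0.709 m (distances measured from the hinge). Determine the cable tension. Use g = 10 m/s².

Choose the hinge as the axis so the unknown hinge reaction has zero arm there.
Beam weight: 21.2 × 10 = 212 N down at 0.915 m → arm 0.915 m, τ = 212 × 0.915 = 194 N·m clockwise.
Battery pack: 15.4 × 10 = 154 N down at 0.517 m → arm 0.517 m, τ = 154 × 0.517 = 79.62 N·m clockwise.
Block: 49.6 × 10 = 496 N down at 0.709 m → arm 0.709 m, τ = 496 × 0.709 = 351.7 N·m clockwise.
Total clockwise load moment = 625.3 N·m.
The cable tension T acts at 1.83 m; only its component perpendicular to the bar, T sinθ, produces torque. sinθ = h/√(h²+d²) = 0.934/√(0.934²+1.83²) = 0.4546.
Balancing moments: T × 1.83 × 0.4546 = 625.3, giving T = 625.3 / 0.8319 = 752 N.

T ≈ 752 N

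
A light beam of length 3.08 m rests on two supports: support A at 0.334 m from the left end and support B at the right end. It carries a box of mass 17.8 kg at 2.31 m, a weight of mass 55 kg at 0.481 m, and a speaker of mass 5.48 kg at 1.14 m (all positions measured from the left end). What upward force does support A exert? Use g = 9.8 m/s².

Take moments about support B.
Box: 17.8 × 9.8 = 174.4 N down at 2.31 m → arm 0.77 m, τ = 174.4 × 0.77 = 134.3 N·m counterclockwise.
Weight: 55 × 9.8 = 539 N down at 0.481 m → arm 2.599 m, τ = 539 × 2.599 = 1401 N·m counterclockwise.
Speaker: 5.48 × 9.8 = 53.7 N down at 1.14 m → arm 1.94 m, τ = 53.7 × 1.94 = 104.2 N·m counterclockwise.
Net load moment about support B = 1640 N·m counterclockwise.
Reaction R at support A is upward at 0.334 m, arm 2.746 m → moment R × 2.746 clockwise.
Setting net torque to zero: R × 2.746 = 1640 → R = 597 N.

R_A ≈ 597 N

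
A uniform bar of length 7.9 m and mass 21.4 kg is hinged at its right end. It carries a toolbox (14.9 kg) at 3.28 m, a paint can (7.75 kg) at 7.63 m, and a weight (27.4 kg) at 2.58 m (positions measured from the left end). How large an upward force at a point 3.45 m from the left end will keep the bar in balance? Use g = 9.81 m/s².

F ≈ 664 N

Take moments about the right end.
Beam weight: 21.4 × 9.81 = 209.9 N down at 3.95 m → arm 3.95 m, τ = 209.9 × 3.95 = 829.1 N·m counterclockwise.
Toolbox: 14.9 × 9.81 = 146.2 N down at 3.28 m → arm 4.62 m, τ = 146.2 × 4.62 = 675.4 N·m counterclockwise.
Paint can: 7.75 × 9.81 = 76.03 N down at 7.63 m → arm 0.27 m, τ = 76.03 × 0.27 = 20.53 N·m counterclockwise.
Weight: 27.4 × 9.81 = 268.8 N down at 2.58 m → arm 5.32 m, τ = 268.8 × 5.32 = 1430 N·m counterclockwise.
Net moment of the loads = 2955 N·m counterclockwise.
The upward force F acts at a point 3.45 m from the left end, arm 4.45 m, giving F × 4.45 clockwise.
Στ = 0 ⇒ F × 4.45 = 2955 ⇒ F = 2955 / 4.45 = 664 N.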